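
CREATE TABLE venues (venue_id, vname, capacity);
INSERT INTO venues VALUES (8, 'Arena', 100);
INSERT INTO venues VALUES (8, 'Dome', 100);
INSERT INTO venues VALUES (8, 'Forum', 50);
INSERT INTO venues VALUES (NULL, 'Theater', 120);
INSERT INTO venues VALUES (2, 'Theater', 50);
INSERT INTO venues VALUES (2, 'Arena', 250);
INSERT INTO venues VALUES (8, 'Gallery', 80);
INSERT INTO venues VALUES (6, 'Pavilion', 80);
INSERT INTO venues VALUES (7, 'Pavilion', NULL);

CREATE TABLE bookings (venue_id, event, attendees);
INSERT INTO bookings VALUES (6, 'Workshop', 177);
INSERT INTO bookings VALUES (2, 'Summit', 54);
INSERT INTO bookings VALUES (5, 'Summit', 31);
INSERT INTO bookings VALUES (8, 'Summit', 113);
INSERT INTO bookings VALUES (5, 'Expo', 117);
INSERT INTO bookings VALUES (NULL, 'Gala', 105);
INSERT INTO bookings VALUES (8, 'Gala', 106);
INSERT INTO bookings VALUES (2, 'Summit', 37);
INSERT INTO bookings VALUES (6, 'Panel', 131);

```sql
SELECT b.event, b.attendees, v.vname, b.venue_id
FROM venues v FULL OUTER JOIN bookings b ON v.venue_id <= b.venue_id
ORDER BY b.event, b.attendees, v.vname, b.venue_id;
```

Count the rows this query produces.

32

FULL OUTER JOIN keeps every row from both sides; unmatched rows get NULL for the other side's columns.
Matching on v.venue_id <= b.venue_id. A NULL in a compared column never satisfies the condition.
- venue_id=8: 2 matching b row(s), so 2 row(s) emitted.
- venue_id=8: 2 matching b row(s), so 2 row(s) emitted.
- venue_id=8: 2 matching b row(s), so 2 row(s) emitted.
- venue_id=NULL: no b row matches, row kept with b columns NULL.
- venue_id=2: 8 matching b row(s), so 8 row(s) emitted.
- venue_id=2: 8 matching b row(s), so 8 row(s) emitted.
- venue_id=8: 2 matching b row(s), so 2 row(s) emitted.
- venue_id=6: 4 matching b row(s), so 4 row(s) emitted.
- venue_id=7: 2 matching b row(s), so 2 row(s) emitted.
- plus 1 unmatched b row(s), each kept with NULL v columns.
Total: 30 matched + 2 padded = 32 rows.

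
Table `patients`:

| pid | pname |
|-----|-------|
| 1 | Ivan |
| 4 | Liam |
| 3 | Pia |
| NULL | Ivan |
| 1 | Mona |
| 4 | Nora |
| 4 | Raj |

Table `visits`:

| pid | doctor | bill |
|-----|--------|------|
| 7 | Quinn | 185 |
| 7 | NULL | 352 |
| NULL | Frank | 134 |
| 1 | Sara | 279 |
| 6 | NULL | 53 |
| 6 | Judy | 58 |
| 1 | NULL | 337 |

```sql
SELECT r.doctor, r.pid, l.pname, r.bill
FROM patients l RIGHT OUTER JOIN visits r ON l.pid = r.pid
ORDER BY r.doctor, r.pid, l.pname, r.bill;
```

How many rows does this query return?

9

RIGHT JOIN keeps every row from `visits`; unmatched rows get NULL for `patients`'s columns.
Matching on l.pid = r.pid. A NULL in a compared column never satisfies the condition.
- l (pid=1) pairs with 2 row(s) of r.
- l (pid=4) has no partner in r.
- l (pid=3) has no partner in r.
- l (pid=NULL) has no partner in r.
- l (pid=1) pairs with 2 row(s) of r.
- l (pid=4) has no partner in r.
- l (pid=4) has no partner in r.
- 5 row(s) from r found no l partner → padded with NULL.
Total: 4 matched + 5 padded = 9 rows.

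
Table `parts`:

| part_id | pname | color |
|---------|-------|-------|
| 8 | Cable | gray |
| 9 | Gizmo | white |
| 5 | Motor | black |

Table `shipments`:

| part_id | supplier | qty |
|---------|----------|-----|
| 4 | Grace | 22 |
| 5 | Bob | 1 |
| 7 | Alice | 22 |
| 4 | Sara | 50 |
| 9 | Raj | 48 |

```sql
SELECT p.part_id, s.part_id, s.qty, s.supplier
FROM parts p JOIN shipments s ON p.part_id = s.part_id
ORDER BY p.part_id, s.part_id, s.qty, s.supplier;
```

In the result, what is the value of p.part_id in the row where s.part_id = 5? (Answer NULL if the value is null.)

5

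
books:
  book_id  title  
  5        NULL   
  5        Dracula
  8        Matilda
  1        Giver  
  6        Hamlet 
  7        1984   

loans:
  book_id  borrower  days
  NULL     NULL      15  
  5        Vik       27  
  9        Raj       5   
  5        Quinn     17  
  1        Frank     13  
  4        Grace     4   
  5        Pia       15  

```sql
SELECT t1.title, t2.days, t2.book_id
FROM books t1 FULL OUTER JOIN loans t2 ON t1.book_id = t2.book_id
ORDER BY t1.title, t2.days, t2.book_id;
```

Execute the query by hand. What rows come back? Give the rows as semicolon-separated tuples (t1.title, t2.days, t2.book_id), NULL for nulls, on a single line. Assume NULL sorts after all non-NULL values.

(1984, NULL, NULL); (Dracula, 15, 5); (Dracula, 17, 5); (Dracula, 27, 5); (Giver, 13, 1); (Hamlet, NULL, NULL); (Matilda, NULL, NULL); (NULL, 4, 4); (NULL, 5, 9); (NULL, 15, 5); (NULL, 15, NULL); (NULL, 17, 5); (NULL, 27, 5)

FULL OUTER JOIN keeps every row from both sides; unmatched rows get NULL for the other side's columns.
Matching on t1.book_id = t2.book_id. A NULL in a compared column never satisfies the condition.
- book_id=5: 3 matching t2 row(s), so 3 row(s) emitted.
- book_id=5: 3 matching t2 row(s), so 3 row(s) emitted.
- book_id=8: no t2 row matches, row kept with t2 columns NULL.
- book_id=1: 1 matching t2 row(s), so 1 row(s) emitted.
- book_id=6: no t2 row matches, row kept with t2 columns NULL.
- book_id=7: no t2 row matches, row kept with t2 columns NULL.
- plus 3 unmatched t2 row(s), each kept with NULL t1 columns.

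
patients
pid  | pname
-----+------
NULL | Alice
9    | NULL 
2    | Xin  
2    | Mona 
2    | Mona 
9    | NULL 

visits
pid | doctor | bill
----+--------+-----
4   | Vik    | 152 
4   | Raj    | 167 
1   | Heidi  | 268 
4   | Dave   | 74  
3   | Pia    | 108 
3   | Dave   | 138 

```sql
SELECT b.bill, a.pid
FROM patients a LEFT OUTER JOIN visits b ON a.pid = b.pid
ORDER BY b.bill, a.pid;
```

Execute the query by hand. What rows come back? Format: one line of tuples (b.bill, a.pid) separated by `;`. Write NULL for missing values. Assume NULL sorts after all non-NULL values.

(NULL, 2); (NULL, 2); (NULL, 2); (NULL, 9); (NULL, 9); (NULL, NULL)

LEFT JOIN keeps every row from `patients`; unmatched rows get NULL for `visits`'s columns.
Matching on a.pid = b.pid. A NULL in a compared column never satisfies the condition.
- a (pid=NULL) has no partner → padded with NULL.
- a (pid=9) has no partner → padded with NULL.
- a (pid=2) has no partner → padded with NULL.
- a (pid=2) has no partner → padded with NULL.
- a (pid=2) has no partner → padded with NULL.
- a (pid=9) has no partner → padded with NULL.
After projecting and ordering:
b.bill | a.pid
NULL | 2
NULL | 2
NULL | 2
NULL | 9
NULL | 9
NULL | NULL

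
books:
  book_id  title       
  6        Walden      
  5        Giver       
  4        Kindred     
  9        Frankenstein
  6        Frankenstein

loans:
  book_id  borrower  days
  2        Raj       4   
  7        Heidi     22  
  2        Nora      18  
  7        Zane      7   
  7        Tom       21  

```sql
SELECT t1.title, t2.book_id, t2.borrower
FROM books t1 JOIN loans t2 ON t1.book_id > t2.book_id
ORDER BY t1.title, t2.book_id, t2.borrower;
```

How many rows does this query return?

13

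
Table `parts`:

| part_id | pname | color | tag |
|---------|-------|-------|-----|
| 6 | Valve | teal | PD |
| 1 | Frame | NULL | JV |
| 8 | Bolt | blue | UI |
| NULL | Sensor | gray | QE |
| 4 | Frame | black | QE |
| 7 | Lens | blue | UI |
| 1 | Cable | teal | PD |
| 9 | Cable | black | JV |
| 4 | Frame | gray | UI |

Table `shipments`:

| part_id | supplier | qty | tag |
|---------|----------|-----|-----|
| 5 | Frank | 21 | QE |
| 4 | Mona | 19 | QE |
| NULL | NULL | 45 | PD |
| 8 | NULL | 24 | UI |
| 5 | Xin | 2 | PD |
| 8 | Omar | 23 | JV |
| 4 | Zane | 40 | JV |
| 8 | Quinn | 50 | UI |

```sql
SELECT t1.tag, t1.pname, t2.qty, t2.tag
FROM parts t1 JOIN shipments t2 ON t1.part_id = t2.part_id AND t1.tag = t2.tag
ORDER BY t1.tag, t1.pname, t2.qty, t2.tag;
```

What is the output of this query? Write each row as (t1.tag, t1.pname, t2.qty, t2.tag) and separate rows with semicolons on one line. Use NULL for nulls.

(QE, Frame, 19, QE); (UI, Bolt, 24, UI); (UI, Bolt, 50, UI)

INNER JOIN keeps only pairs where the ON condition holds.
Matching on t1.part_id = t2.part_id AND t1.tag = t2.tag. A NULL in a compared column never satisfies the condition.
- part_id=6, tag=PD: no matching t2 row, dropped.
- part_id=1, tag=JV: no matching t2 row, dropped.
- part_id=8, tag=UI: 2 matching t2 row(s), so 2 row(s) emitted.
- part_id=NULL, tag=QE: no matching t2 row, dropped.
- part_id=4, tag=QE: 1 matching t2 row(s), so 1 row(s) emitted.
- part_id=7, tag=UI: no matching t2 row, dropped.
- part_id=1, tag=PD: no matching t2 row, dropped.
- part_id=9, tag=JV: no matching t2 row, dropped.
- part_id=4, tag=UI: no matching t2 row, dropped.
After projecting and ordering:
t1.tag | t1.pname | t2.qty | t2.tag
QE | Frame | 19 | QE
UI | Bolt | 24 | UI
UI | Bolt | 50 | UI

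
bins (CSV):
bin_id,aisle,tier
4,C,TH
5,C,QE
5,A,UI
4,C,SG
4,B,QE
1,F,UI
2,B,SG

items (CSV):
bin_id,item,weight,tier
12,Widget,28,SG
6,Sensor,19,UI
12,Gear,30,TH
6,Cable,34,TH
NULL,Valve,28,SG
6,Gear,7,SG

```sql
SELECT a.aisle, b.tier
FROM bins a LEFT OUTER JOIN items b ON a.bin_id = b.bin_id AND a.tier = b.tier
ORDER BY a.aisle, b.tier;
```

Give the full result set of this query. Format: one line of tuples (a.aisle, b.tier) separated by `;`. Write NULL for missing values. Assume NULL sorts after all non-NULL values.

(A, NULL); (B, NULL); (B, NULL); (C, NULL); (C, NULL); (C, NULL); (F, NULL)

LEFT JOIN keeps every row from `bins`; unmatched rows get NULL for `items`'s columns.
Matching on a.bin_id = b.bin_id AND a.tier = b.tier. A NULL in a compared column never satisfies the condition.
- a row (bin_id=4, tier=TH): no match → kept, b columns NULL.
- a row (bin_id=5, tier=QE): no match → kept, b columns NULL.
- a row (bin_id=5, tier=UI): no match → kept, b columns NULL.
- a row (bin_id=4, tier=SG): no match → kept, b columns NULL.
- a row (bin_id=4, tier=QE): no match → kept, b columns NULL.
- a row (bin_id=1, tier=UI): no match → kept, b columns NULL.
- a row (bin_id=2, tier=SG): no match → kept, b columns NULL.
After projecting and ordering:
a.aisle | b.tier
A | NULL
B | NULL
B | NULL
C | NULL
C | NULL
C | NULL
F | NULL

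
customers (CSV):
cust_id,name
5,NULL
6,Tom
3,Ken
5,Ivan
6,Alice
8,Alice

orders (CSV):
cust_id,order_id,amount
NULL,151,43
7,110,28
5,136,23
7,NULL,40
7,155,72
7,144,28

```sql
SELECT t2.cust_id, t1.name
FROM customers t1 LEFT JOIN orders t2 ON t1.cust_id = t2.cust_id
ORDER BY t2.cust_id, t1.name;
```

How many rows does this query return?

LEFT JOIN keeps every row from `customers`; unmatched rows get NULL for `orders`'s columns.
Matching on t1.cust_id = t2.cust_id. A NULL in a compared column never satisfies the condition.
- t1 (cust_id=5) pairs with 1 row(s) of t2.
- t1 (cust_id=6) has no partner → padded with NULL.
- t1 (cust_id=3) has no partner → padded with NULL.
- t1 (cust_id=5) pairs with 1 row(s) of t2.
- t1 (cust_id=6) has no partner → padded with NULL.
- t1 (cust_id=8) has no partner → padded with NULL.
Total: 2 matched + 4 padded = 6 rows.

6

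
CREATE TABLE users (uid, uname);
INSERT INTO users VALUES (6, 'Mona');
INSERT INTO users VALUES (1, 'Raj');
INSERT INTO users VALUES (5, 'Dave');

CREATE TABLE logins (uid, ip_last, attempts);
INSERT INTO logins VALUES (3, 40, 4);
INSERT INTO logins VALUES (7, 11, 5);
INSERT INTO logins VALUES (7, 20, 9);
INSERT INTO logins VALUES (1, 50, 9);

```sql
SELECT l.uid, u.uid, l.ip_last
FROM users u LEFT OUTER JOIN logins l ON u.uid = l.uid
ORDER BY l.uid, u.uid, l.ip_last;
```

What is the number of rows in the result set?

LEFT JOIN keeps every row from `users`; unmatched rows get NULL for `logins`'s columns.
Matching on u.uid = l.uid.
- u (uid=6) has no partner → padded with NULL.
- u (uid=1) pairs with 1 row(s) of l.
- u (uid=5) has no partner → padded with NULL.
Total: 1 matched + 2 padded = 3 rows.

3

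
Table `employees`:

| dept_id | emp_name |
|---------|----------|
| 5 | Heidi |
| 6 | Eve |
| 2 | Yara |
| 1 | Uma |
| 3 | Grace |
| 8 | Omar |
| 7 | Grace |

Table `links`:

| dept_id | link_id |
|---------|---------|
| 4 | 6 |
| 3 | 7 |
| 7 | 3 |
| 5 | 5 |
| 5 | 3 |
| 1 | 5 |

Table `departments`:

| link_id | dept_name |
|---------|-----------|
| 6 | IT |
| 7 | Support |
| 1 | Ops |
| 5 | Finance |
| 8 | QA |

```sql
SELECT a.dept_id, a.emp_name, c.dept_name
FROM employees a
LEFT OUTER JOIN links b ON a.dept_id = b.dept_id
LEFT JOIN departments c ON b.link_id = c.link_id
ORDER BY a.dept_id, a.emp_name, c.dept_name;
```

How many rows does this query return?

8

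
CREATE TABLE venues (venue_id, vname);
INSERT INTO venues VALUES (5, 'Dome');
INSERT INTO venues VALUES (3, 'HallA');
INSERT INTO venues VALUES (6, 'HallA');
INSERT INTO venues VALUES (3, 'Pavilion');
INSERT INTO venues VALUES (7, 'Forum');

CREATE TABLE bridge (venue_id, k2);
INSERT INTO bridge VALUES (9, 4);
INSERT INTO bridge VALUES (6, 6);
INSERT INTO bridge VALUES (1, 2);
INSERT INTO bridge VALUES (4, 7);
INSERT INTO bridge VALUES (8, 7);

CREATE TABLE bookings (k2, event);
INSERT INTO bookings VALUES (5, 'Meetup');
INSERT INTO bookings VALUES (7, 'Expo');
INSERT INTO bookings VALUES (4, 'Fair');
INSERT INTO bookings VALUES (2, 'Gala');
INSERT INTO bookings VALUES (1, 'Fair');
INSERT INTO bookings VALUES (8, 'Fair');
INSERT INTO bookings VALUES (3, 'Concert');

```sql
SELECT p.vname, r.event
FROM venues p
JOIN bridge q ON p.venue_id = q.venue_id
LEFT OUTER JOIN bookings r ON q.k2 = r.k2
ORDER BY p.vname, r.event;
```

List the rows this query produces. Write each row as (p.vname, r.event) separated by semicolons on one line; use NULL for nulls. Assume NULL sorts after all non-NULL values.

(HallA, NULL)

Evaluate left to right. First `venues p INNER JOIN bridge q` on venue_id: 1 row(s).
Then LEFT JOIN `bookings r` on k2: each of those 1 rows is kept; rows whose q.k2 has no match in r get NULL for r's columns.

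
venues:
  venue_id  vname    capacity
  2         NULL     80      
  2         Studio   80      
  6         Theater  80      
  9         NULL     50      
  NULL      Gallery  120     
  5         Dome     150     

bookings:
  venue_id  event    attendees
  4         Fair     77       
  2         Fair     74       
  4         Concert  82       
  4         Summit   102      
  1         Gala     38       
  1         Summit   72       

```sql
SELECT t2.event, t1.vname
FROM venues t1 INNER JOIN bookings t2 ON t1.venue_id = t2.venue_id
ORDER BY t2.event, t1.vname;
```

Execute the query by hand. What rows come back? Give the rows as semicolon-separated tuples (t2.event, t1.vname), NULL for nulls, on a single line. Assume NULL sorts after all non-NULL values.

(Fair, Studio); (Fair, NULL)

INNER JOIN keeps only pairs where the ON condition holds.
Matching on t1.venue_id = t2.venue_id. A NULL in a compared column never satisfies the condition.
- t1 row (venue_id=2): matches 1 t2 row(s) → 1 output row(s).
- t1 row (venue_id=2): matches 1 t2 row(s) → 1 output row(s).
- t1 row (venue_id=6): no match → dropped.
- t1 row (venue_id=9): no match → dropped.
- t1 row (venue_id=NULL): no match → dropped.
- t1 row (venue_id=5): no match → dropped.
After projecting and ordering:
t2.event | t1.vname
Fair | Studio
Fair | NULL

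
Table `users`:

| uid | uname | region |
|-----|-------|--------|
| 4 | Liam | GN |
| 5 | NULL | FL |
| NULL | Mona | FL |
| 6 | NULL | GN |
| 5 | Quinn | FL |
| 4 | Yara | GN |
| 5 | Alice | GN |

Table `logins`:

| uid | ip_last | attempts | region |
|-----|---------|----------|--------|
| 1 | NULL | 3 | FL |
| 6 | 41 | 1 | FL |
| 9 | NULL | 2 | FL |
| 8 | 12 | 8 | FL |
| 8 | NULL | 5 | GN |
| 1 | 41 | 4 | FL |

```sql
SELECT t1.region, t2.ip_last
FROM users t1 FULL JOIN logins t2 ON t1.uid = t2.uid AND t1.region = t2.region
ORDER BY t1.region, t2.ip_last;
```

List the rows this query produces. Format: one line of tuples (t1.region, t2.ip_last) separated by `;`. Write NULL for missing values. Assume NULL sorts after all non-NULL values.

(FL, NULL); (FL, NULL); (FL, NULL); (GN, NULL); (GN, NULL); (GN, NULL); (GN, NULL); (NULL, 12); (NULL, 41); (NULL, 41); (NULL, NULL); (NULL, NULL); (NULL, NULL)

FULL OUTER JOIN keeps every row from both sides; unmatched rows get NULL for the other side's columns.
Matching on t1.uid = t2.uid AND t1.region = t2.region. A NULL in a compared column never satisfies the condition.
- t1[0] uid=4, region=GN → no match; kept with NULLs on the t2 side.
- t1[1] uid=5, region=FL → no match; kept with NULLs on the t2 side.
- t1[2] uid=NULL, region=FL → no match; kept with NULLs on the t2 side.
- t1[3] uid=6, region=GN → no match; kept with NULLs on the t2 side.
- t1[4] uid=5, region=FL → no match; kept with NULLs on the t2 side.
- t1[5] uid=4, region=GN → no match; kept with NULLs on the t2 side.
- t1[6] uid=5, region=GN → no match; kept with NULLs on the t2 side.
- 6 t2 row(s) had no t1 match → kept, t1 columns NULL.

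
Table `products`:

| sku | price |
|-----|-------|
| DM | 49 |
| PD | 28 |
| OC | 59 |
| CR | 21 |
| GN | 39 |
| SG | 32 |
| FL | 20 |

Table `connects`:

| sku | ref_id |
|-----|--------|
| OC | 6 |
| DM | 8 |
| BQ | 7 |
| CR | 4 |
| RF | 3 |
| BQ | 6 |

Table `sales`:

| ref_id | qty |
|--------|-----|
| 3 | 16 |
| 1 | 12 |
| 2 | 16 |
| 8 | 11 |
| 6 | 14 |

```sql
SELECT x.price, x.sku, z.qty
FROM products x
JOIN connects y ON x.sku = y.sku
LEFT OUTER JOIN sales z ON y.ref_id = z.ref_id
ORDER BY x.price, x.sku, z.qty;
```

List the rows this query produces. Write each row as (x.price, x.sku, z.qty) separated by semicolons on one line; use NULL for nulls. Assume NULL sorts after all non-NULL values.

(21, CR, NULL); (49, DM, 11); (59, OC, 14)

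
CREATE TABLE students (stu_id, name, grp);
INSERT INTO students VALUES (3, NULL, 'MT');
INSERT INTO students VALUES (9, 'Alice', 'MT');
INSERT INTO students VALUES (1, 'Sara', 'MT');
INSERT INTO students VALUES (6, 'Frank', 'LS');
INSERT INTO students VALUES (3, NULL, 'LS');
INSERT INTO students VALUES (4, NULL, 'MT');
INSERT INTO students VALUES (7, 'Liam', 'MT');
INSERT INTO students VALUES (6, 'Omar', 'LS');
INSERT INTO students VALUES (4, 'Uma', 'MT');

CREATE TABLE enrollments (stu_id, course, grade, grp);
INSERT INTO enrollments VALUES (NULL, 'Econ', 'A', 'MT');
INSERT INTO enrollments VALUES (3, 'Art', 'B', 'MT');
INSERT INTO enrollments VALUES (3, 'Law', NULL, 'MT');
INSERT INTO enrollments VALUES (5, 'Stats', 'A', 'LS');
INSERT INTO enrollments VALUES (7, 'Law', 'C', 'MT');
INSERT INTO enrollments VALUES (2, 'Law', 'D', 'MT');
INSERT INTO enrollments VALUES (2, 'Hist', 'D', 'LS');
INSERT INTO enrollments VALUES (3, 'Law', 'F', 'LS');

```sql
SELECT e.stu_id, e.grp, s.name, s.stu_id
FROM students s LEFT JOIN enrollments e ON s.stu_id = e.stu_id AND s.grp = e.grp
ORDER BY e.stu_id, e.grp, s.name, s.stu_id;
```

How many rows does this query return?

10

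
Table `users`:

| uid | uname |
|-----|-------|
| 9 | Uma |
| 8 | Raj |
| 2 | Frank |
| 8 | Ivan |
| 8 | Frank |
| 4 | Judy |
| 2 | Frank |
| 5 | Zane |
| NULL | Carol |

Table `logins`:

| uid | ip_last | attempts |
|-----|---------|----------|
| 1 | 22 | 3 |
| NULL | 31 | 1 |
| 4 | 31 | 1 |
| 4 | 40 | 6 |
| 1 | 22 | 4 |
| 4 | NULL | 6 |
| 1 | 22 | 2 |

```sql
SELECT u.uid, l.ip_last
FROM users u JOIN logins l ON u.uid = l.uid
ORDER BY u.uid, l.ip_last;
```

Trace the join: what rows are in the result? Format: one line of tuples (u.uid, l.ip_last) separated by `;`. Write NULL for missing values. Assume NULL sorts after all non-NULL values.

INNER JOIN keeps only pairs where the ON condition holds.
Matching on u.uid = l.uid. A NULL in a compared column never satisfies the condition.
- u (uid=9) has no partner → excluded.
- u (uid=8) has no partner → excluded.
- u (uid=2) has no partner → excluded.
- u (uid=8) has no partner → excluded.
- u (uid=8) has no partner → excluded.
- u (uid=4) pairs with 3 row(s) of l.
- u (uid=2) has no partner → excluded.
- u (uid=5) has no partner → excluded.
- u (uid=NULL) has no partner → excluded.
After projecting and ordering:
u.uid | l.ip_last
4 | 31
4 | 40
4 | NULL

(4, 31); (4, 40); (4, NULL)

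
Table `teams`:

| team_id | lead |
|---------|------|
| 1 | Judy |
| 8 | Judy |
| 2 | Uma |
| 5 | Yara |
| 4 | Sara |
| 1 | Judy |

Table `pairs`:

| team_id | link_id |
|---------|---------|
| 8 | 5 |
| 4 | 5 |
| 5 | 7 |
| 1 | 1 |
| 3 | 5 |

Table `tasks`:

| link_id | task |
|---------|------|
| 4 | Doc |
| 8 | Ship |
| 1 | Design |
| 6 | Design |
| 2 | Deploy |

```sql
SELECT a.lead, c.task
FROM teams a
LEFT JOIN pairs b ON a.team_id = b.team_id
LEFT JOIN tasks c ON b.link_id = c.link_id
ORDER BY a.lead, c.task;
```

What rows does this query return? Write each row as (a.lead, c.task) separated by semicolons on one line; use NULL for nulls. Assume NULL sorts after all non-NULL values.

Step 1 — a LEFT JOIN b on team_id → 6 row(s).
Then LEFT JOIN `tasks c` on link_id: each of those 6 rows is kept; rows whose b.link_id has no match in c get NULL for c's columns.

(Judy, Design); (Judy, Design); (Judy, NULL); (Sara, NULL); (Uma, NULL); (Yara, NULL)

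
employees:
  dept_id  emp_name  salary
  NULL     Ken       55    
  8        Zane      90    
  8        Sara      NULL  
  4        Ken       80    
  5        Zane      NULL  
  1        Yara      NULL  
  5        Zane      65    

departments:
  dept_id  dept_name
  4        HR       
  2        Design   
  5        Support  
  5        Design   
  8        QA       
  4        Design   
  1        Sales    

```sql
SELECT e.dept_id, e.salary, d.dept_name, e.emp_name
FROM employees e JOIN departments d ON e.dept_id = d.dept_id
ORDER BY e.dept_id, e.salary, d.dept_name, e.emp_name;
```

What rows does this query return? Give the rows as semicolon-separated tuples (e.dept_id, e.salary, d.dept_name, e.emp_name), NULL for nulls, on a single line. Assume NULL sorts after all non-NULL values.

(1, NULL, Sales, Yara); (4, 80, Design, Ken); (4, 80, HR, Ken); (5, 65, Design, Zane); (5, 65, Support, Zane); (5, NULL, Design, Zane); (5, NULL, Support, Zane); (8, 90, QA, Zane); (8, NULL, QA, Sara)

INNER JOIN keeps only pairs where the ON condition holds.
Matching on e.dept_id = d.dept_id. A NULL in a compared column never satisfies the condition.
- e row (dept_id=NULL): no match → dropped.
- e row (dept_id=8): matches 1 d row(s) → 1 output row(s).
- e row (dept_id=8): matches 1 d row(s) → 1 output row(s).
- e row (dept_id=4): matches 2 d row(s) → 2 output row(s).
- e row (dept_id=5): matches 2 d row(s) → 2 output row(s).
- e row (dept_id=1): matches 1 d row(s) → 1 output row(s).
- e row (dept_id=5): matches 2 d row(s) → 2 output row(s).
After projecting and ordering:
e.dept_id | e.salary | d.dept_name | e.emp_name
1 | NULL | Sales | Yara
4 | 80 | Design | Ken
4 | 80 | HR | Ken
5 | 65 | Design | Zane
5 | 65 | Support | Zane
5 | NULL | Design | Zane
5 | NULL | Support | Zane
8 | 90 | QA | Zane
8 | NULL | QA | Sara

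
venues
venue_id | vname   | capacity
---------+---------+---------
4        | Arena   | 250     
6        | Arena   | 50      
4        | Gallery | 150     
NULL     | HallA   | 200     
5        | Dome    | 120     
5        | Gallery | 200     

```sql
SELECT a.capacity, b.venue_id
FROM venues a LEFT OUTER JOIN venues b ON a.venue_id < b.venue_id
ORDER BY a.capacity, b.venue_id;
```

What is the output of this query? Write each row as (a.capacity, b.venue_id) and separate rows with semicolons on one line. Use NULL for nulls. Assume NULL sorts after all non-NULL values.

LEFT JOIN keeps every row from `venues a`; unmatched rows get NULL for `venues b`'s columns.
Matching on a.venue_id < b.venue_id. A NULL in a compared column never satisfies the condition.
- a[0] venue_id=4 → 3 match(es) in b → 3 row(s).
- a[1] venue_id=6 → no match; kept with NULLs on the b side.
- a[2] venue_id=4 → 3 match(es) in b → 3 row(s).
- a[3] venue_id=NULL → no match; kept with NULLs on the b side.
- a[4] venue_id=5 → 1 match(es) in b → 1 row(s).
- a[5] venue_id=5 → 1 match(es) in b → 1 row(s).
After projecting and ordering:
a.capacity | b.venue_id
50 | NULL
120 | 6
150 | 5
150 | 5
150 | 6
200 | 6
200 | NULL
250 | 5
250 | 5
250 | 6

(50, NULL); (120, 6); (150, 5); (150, 5); (150, 6); (200, 6); (200, NULL); (250, 5); (250, 5); (250, 6)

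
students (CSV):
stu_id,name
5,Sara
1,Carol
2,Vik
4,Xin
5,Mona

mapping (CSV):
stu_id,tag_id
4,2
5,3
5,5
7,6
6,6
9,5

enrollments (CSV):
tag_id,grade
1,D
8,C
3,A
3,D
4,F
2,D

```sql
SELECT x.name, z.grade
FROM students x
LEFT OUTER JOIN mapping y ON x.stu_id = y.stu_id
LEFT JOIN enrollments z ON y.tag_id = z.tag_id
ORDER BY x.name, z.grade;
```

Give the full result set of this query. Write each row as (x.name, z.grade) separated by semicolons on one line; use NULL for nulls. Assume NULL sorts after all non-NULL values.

Step 1 — x LEFT JOIN y on stu_id → 7 row(s).
Then LEFT JOIN `enrollments z` on tag_id: each of those 7 rows is kept; rows whose y.tag_id has no match in z get NULL for z's columns.

(Carol, NULL); (Mona, A); (Mona, D); (Mona, NULL); (Sara, A); (Sara, D); (Sara, NULL); (Vik, NULL); (Xin, D)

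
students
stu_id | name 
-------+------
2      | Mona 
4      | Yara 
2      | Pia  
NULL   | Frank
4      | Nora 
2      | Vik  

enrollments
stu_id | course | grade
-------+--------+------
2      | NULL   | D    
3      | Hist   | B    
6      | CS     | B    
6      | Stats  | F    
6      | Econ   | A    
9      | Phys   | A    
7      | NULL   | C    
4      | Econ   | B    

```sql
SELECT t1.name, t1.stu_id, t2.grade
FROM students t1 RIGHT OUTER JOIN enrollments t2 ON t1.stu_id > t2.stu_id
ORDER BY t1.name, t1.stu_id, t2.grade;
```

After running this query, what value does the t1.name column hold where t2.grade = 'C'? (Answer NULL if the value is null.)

RIGHT JOIN keeps every row from `enrollments`; unmatched rows get NULL for `students`'s columns.
Matching on t1.stu_id > t2.stu_id. A NULL in a compared column never satisfies the condition.
- stu_id=2: no matching t2 row.
- stu_id=4: 2 matching t2 row(s), so 2 row(s) emitted.
- stu_id=2: no matching t2 row.
- stu_id=NULL: no matching t2 row.
- stu_id=4: 2 matching t2 row(s), so 2 row(s) emitted.
- stu_id=2: no matching t2 row.
- 6 row(s) from t2 found no t1 partner → padded with NULL.

NULL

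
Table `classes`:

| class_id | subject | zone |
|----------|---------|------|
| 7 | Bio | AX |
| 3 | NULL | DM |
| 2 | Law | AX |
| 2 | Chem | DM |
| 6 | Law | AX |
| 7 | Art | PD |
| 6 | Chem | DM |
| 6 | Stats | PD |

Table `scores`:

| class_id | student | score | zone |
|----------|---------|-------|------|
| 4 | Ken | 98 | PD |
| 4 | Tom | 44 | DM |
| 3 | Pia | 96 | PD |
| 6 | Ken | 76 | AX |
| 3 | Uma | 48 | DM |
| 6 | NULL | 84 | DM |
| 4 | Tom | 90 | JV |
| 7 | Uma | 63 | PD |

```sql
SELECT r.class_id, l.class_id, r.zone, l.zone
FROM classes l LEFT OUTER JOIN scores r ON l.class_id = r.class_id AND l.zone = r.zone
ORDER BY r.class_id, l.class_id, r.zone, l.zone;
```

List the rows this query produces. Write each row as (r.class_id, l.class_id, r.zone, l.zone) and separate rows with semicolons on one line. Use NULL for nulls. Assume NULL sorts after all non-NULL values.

(3, 3, DM, DM); (6, 6, AX, AX); (6, 6, DM, DM); (7, 7, PD, PD); (NULL, 2, NULL, AX); (NULL, 2, NULL, DM); (NULL, 6, NULL, PD); (NULL, 7, NULL, AX)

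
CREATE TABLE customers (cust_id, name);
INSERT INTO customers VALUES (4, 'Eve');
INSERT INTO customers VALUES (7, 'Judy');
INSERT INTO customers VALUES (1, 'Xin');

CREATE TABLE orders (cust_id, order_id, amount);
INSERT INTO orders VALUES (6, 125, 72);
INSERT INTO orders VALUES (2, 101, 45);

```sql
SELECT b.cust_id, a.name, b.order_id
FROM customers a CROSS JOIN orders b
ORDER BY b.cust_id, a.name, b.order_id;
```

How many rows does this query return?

CROSS JOIN pairs every row of `customers` with every row of `orders`: 3 × 2 = 6 rows.

6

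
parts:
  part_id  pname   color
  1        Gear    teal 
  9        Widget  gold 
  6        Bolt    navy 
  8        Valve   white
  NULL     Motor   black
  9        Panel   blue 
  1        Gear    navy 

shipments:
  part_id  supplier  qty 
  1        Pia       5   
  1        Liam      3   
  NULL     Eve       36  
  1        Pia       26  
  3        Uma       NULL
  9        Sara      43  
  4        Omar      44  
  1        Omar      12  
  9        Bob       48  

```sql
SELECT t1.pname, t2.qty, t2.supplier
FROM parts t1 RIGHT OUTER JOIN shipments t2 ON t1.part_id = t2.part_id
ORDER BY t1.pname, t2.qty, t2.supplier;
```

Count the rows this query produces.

15

RIGHT JOIN keeps every row from `shipments`; unmatched rows get NULL for `parts`'s columns.
Matching on t1.part_id = t2.part_id. A NULL in a compared column never satisfies the condition.
- t1[0] part_id=1 → 4 match(es) in t2 → 4 row(s).
- t1[1] part_id=9 → 2 match(es) in t2 → 2 row(s).
- t1[2] part_id=6 → no match.
- t1[3] part_id=8 → no match.
- t1[4] part_id=NULL → no match.
- t1[5] part_id=9 → 2 match(es) in t2 → 2 row(s).
- t1[6] part_id=1 → 4 match(es) in t2 → 4 row(s).
- 3 t2 row(s) had no t1 match → kept, t1 columns NULL.
Total: 12 matched + 3 padded = 15 rows.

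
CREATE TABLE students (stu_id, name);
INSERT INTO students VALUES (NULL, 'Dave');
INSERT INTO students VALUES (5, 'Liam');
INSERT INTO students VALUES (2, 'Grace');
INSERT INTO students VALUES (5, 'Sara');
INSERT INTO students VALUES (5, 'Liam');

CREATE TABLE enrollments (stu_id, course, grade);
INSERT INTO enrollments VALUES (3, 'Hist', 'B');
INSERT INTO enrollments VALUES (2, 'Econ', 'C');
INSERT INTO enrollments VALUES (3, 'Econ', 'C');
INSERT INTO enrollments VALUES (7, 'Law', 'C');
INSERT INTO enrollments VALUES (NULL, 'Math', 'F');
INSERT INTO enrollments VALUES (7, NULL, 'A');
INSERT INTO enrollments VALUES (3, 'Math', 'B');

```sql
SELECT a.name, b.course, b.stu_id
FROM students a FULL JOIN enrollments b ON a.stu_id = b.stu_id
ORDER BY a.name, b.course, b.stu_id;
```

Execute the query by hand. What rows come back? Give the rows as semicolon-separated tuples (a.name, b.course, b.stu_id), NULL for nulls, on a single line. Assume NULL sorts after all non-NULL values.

(Dave, NULL, NULL); (Grace, Econ, 2); (Liam, NULL, NULL); (Liam, NULL, NULL); (Sara, NULL, NULL); (NULL, Econ, 3); (NULL, Hist, 3); (NULL, Law, 7); (NULL, Math, 3); (NULL, Math, NULL); (NULL, NULL, 7)

FULL OUTER JOIN keeps every row from both sides; unmatched rows get NULL for the other side's columns.
Matching on a.stu_id = b.stu_id. A NULL in a compared column never satisfies the condition.
Matched pairs: 1; unmatched a rows kept: 4; unmatched b rows kept: 6.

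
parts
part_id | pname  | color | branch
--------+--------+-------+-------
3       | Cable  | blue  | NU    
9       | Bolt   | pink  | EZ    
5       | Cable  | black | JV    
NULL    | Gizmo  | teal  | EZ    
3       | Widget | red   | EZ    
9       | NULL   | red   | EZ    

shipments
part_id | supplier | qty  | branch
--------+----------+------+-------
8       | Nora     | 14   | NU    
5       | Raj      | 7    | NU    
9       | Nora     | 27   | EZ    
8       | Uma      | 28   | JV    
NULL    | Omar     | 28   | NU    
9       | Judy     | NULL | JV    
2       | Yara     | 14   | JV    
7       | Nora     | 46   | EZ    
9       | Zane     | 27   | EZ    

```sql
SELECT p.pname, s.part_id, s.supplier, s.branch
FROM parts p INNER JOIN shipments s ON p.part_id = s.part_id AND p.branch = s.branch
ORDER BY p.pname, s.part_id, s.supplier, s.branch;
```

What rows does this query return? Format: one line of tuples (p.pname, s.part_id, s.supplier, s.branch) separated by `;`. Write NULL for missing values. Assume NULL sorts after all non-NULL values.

(Bolt, 9, Nora, EZ); (Bolt, 9, Zane, EZ); (NULL, 9, Nora, EZ); (NULL, 9, Zane, EZ)

INNER JOIN keeps only pairs where the ON condition holds.
Matching on p.part_id = s.part_id AND p.branch = s.branch. A NULL in a compared column never satisfies the condition.
- part_id=3, branch=NU: no matching s row, dropped.
- part_id=9, branch=EZ: 2 matching s row(s), so 2 row(s) emitted.
- part_id=5, branch=JV: no matching s row, dropped.
- part_id=NULL, branch=EZ: no matching s row, dropped.
- part_id=3, branch=EZ: no matching s row, dropped.
- part_id=9, branch=EZ: 2 matching s row(s), so 2 row(s) emitted.
After projecting and ordering:
p.pname | s.part_id | s.supplier | s.branch
Bolt | 9 | Nora | EZ
Bolt | 9 | Zane | EZ
NULL | 9 | Nora | EZ
NULL | 9 | Zane | EZ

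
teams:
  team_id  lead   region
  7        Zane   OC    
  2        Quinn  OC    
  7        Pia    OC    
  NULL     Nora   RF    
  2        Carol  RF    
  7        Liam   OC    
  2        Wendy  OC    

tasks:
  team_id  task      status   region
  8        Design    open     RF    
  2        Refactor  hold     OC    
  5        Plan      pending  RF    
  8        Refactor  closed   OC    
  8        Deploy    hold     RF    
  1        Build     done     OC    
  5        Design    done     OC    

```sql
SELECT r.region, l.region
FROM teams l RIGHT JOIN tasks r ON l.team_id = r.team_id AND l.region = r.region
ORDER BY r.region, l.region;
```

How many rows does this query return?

RIGHT JOIN keeps every row from `tasks`; unmatched rows get NULL for `teams`'s columns.
Matching on l.team_id = r.team_id AND l.region = r.region. A NULL in a compared column never satisfies the condition.
Matched pairs: 2; unmatched r rows kept: 6.
Total: 2 matched + 6 padded = 8 rows.

8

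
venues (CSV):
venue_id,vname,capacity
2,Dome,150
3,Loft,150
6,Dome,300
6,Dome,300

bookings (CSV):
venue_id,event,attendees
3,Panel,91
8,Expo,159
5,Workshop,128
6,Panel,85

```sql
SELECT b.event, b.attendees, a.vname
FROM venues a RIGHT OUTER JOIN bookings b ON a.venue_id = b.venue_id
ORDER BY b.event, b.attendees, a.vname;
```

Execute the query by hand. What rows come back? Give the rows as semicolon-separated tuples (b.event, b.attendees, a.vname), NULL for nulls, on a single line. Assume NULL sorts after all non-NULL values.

(Expo, 159, NULL); (Panel, 85, Dome); (Panel, 85, Dome); (Panel, 91, Loft); (Workshop, 128, NULL)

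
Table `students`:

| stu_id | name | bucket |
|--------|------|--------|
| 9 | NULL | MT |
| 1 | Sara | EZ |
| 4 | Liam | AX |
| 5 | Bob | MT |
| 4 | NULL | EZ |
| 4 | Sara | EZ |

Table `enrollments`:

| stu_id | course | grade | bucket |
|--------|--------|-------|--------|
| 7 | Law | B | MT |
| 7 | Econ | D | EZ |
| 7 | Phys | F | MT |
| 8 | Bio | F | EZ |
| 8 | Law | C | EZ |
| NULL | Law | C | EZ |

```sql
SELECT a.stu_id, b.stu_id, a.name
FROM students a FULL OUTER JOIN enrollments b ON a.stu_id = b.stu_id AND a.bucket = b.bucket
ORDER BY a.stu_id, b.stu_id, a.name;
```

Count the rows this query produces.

12

FULL OUTER JOIN keeps every row from both sides; unmatched rows get NULL for the other side's columns.
Matching on a.stu_id = b.stu_id AND a.bucket = b.bucket. A NULL in a compared column never satisfies the condition.
Matched pairs: 0; unmatched a rows kept: 6; unmatched b rows kept: 6.
Total: 0 matched + 12 padded = 12 rows.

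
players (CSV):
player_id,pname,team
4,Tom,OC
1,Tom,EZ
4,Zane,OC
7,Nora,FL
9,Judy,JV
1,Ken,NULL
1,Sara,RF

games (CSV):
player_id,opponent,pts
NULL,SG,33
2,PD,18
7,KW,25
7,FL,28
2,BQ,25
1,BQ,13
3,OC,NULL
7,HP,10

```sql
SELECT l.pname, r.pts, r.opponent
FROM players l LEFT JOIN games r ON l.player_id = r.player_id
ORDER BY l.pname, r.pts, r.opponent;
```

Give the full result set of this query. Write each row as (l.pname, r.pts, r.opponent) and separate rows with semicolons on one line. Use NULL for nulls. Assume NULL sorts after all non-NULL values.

(Judy, NULL, NULL); (Ken, 13, BQ); (Nora, 10, HP); (Nora, 25, KW); (Nora, 28, FL); (Sara, 13, BQ); (Tom, 13, BQ); (Tom, NULL, NULL); (Zane, NULL, NULL)

LEFT JOIN keeps every row from `players`; unmatched rows get NULL for `games`'s columns.
Matching on l.player_id = r.player_id. A NULL in a compared column never satisfies the condition.
- player_id=4: no r row matches, row kept with r columns NULL.
- player_id=1: 1 matching r row(s), so 1 row(s) emitted.
- player_id=4: no r row matches, row kept with r columns NULL.
- player_id=7: 3 matching r row(s), so 3 row(s) emitted.
- player_id=9: no r row matches, row kept with r columns NULL.
- player_id=1: 1 matching r row(s), so 1 row(s) emitted.
- player_id=1: 1 matching r row(s), so 1 row(s) emitted.
After projecting and ordering:
l.pname | r.pts | r.opponent
Judy | NULL | NULL
Ken | 13 | BQ
Nora | 10 | HP
Nora | 25 | KW
Nora | 28 | FL
Sara | 13 | BQ
Tom | 13 | BQ
Tom | NULL | NULL
Zane | NULL | NULL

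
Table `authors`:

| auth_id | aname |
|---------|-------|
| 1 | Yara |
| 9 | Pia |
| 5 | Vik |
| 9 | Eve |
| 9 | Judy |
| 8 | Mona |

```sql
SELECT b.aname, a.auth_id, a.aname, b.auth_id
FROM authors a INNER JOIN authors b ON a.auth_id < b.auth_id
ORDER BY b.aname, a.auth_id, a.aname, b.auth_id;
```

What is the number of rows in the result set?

12

INNER JOIN keeps only pairs where the ON condition holds.
Matching on a.auth_id < b.auth_id.
- a[0] auth_id=1 → 5 match(es) in b → 5 row(s).
- a[1] auth_id=9 → no match; dropped.
- a[2] auth_id=5 → 4 match(es) in b → 4 row(s).
- a[3] auth_id=9 → no match; dropped.
- a[4] auth_id=9 → no match; dropped.
- a[5] auth_id=8 → 3 match(es) in b → 3 row(s).
Total: 12 rows.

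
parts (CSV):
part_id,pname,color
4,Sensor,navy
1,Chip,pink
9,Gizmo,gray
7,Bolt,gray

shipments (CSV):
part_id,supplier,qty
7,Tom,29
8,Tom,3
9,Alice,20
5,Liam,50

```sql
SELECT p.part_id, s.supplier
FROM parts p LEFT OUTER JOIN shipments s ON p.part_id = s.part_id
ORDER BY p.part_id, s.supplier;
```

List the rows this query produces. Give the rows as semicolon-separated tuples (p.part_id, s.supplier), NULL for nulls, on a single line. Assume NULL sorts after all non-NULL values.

(1, NULL); (4, NULL); (7, Tom); (9, Alice)

LEFT JOIN keeps every row from `parts`; unmatched rows get NULL for `shipments`'s columns.
Matching on p.part_id = s.part_id.
- p (part_id=4) has no partner → padded with NULL.
- p (part_id=1) has no partner → padded with NULL.
- p (part_id=9) pairs with 1 row(s) of s.
- p (part_id=7) pairs with 1 row(s) of s.
After projecting and ordering:
p.part_id | s.supplier
1 | NULL
4 | NULL
7 | Tom
9 | Alice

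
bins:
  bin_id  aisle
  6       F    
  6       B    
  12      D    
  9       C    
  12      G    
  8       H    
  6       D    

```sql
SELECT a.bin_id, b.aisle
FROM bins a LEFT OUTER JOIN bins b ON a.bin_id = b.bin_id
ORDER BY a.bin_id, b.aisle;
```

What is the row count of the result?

15

LEFT JOIN keeps every row from `bins a`; unmatched rows get NULL for `bins b`'s columns.
Matching on a.bin_id = b.bin_id.
- a[0] bin_id=6 → 3 match(es) in b → 3 row(s).
- a[1] bin_id=6 → 3 match(es) in b → 3 row(s).
- a[2] bin_id=12 → 2 match(es) in b → 2 row(s).
- a[3] bin_id=9 → 1 match(es) in b → 1 row(s).
- a[4] bin_id=12 → 2 match(es) in b → 2 row(s).
- a[5] bin_id=8 → 1 match(es) in b → 1 row(s).
- a[6] bin_id=6 → 3 match(es) in b → 3 row(s).
Total: 15 rows.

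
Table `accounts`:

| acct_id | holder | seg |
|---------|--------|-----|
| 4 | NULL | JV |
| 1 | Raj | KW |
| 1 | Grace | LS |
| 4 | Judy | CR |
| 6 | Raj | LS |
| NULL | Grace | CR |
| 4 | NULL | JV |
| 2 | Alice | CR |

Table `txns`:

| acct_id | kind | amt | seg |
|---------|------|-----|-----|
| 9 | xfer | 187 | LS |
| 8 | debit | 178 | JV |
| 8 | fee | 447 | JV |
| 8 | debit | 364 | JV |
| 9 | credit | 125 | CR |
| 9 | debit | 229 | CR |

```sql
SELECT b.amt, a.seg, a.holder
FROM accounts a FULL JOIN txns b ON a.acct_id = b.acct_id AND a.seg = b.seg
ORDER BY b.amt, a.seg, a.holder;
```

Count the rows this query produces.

14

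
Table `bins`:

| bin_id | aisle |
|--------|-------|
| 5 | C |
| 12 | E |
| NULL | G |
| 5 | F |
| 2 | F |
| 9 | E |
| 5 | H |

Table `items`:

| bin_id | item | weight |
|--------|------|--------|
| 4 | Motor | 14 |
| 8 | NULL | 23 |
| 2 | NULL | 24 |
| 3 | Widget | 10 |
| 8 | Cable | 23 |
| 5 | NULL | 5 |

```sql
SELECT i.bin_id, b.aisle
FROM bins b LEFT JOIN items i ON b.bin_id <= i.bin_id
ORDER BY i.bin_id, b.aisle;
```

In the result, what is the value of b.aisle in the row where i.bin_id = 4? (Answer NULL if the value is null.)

F

LEFT JOIN keeps every row from `bins`; unmatched rows get NULL for `items`'s columns.
Matching on b.bin_id <= i.bin_id. A NULL in a compared column never satisfies the condition.
Matched pairs: 15; unmatched b rows kept: 3.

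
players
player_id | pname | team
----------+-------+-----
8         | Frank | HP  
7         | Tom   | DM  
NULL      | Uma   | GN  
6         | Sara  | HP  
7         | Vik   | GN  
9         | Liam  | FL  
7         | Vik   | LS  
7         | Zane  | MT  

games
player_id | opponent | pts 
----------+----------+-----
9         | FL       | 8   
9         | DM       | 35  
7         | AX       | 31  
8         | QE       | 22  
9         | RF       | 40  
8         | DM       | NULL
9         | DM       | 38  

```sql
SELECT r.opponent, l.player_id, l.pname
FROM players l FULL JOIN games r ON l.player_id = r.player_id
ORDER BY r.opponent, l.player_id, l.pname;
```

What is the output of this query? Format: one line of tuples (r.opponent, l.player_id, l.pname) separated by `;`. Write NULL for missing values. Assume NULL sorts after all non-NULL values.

(AX, 7, Tom); (AX, 7, Vik); (AX, 7, Vik); (AX, 7, Zane); (DM, 8, Frank); (DM, 9, Liam); (DM, 9, Liam); (FL, 9, Liam); (QE, 8, Frank); (RF, 9, Liam); (NULL, 6, Sara); (NULL, NULL, Uma)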